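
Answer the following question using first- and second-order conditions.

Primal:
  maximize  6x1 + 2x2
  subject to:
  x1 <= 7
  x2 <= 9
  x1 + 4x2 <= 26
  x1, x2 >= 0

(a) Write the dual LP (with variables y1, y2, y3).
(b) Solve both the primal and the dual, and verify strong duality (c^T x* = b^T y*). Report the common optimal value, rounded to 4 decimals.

The standard primal-dual pair for 'max c^T x s.t. A x <= b, x >= 0' is:
  Dual:  min b^T y  s.t.  A^T y >= c,  y >= 0.

So the dual LP is:
  minimize  7y1 + 9y2 + 26y3
  subject to:
    y1 + y3 >= 6
    y2 + 4y3 >= 2
    y1, y2, y3 >= 0

Solving the primal: x* = (7, 4.75).
  primal value c^T x* = 51.5.
Solving the dual: y* = (5.5, 0, 0.5).
  dual value b^T y* = 51.5.
Strong duality: c^T x* = b^T y*. Confirmed.

51.5


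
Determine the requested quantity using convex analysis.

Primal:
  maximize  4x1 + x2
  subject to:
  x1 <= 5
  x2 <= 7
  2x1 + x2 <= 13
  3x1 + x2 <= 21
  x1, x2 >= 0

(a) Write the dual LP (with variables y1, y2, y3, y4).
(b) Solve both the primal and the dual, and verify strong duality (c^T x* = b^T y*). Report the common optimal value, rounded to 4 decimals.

The standard primal-dual pair for 'max c^T x s.t. A x <= b, x >= 0' is:
  Dual:  min b^T y  s.t.  A^T y >= c,  y >= 0.

So the dual LP is:
  minimize  5y1 + 7y2 + 13y3 + 21y4
  subject to:
    y1 + 2y3 + 3y4 >= 4
    y2 + y3 + y4 >= 1
    y1, y2, y3, y4 >= 0

Solving the primal: x* = (5, 3).
  primal value c^T x* = 23.
Solving the dual: y* = (2, 0, 1, 0).
  dual value b^T y* = 23.
Strong duality: c^T x* = b^T y*. Confirmed.

23


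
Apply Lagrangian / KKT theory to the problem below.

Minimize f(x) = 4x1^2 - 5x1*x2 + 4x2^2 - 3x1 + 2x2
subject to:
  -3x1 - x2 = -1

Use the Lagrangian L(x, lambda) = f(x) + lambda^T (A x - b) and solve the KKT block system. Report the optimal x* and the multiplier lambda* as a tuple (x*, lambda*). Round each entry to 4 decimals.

Form the Lagrangian:
  L(x, lambda) = (1/2) x^T Q x + c^T x + lambda^T (A x - b)
Stationarity (grad_x L = 0): Q x + c + A^T lambda = 0.
Primal feasibility: A x = b.

This gives the KKT block system:
  [ Q   A^T ] [ x     ]   [-c ]
  [ A    0  ] [ lambda ] = [ b ]

Solving the linear system:
  x*      = (0.3455, -0.0364)
  lambda* = (-0.0182)
  f(x*)   = -0.5636

x* = (0.3455, -0.0364), lambda* = (-0.0182)


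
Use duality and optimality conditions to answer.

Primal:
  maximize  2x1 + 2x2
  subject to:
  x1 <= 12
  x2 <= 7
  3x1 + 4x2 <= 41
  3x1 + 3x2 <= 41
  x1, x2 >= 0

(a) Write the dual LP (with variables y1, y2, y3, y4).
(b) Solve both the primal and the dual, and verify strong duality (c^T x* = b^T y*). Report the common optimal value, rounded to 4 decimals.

The standard primal-dual pair for 'max c^T x s.t. A x <= b, x >= 0' is:
  Dual:  min b^T y  s.t.  A^T y >= c,  y >= 0.

So the dual LP is:
  minimize  12y1 + 7y2 + 41y3 + 41y4
  subject to:
    y1 + 3y3 + 3y4 >= 2
    y2 + 4y3 + 3y4 >= 2
    y1, y2, y3, y4 >= 0

Solving the primal: x* = (12, 1.25).
  primal value c^T x* = 26.5.
Solving the dual: y* = (0.5, 0, 0.5, 0).
  dual value b^T y* = 26.5.
Strong duality: c^T x* = b^T y*. Confirmed.

26.5


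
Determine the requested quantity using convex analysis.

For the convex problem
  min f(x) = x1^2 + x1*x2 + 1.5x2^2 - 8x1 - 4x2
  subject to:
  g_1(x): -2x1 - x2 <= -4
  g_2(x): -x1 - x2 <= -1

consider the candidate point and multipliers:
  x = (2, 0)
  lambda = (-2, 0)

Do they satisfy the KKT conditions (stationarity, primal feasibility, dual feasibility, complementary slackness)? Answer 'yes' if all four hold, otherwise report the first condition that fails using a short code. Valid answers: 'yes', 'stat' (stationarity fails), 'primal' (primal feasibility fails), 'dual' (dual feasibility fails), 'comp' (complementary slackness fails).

Gradient of f: grad f(x) = Q x + c = (-4, -2)
Constraint values g_i(x) = a_i^T x - b_i:
  g_1((2, 0)) = 0
  g_2((2, 0)) = -1
Stationarity residual: grad f(x) + sum_i lambda_i a_i = (0, 0)
  -> stationarity OK
Primal feasibility (all g_i <= 0): OK
Dual feasibility (all lambda_i >= 0): FAILS
Complementary slackness (lambda_i * g_i(x) = 0 for all i): OK

Verdict: the first failing condition is dual_feasibility -> dual.

dual


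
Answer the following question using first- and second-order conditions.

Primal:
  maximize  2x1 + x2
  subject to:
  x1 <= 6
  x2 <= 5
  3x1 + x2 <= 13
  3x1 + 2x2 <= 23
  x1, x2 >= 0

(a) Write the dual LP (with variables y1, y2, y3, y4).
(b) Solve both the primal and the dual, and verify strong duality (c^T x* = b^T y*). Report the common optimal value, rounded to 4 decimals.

The standard primal-dual pair for 'max c^T x s.t. A x <= b, x >= 0' is:
  Dual:  min b^T y  s.t.  A^T y >= c,  y >= 0.

So the dual LP is:
  minimize  6y1 + 5y2 + 13y3 + 23y4
  subject to:
    y1 + 3y3 + 3y4 >= 2
    y2 + y3 + 2y4 >= 1
    y1, y2, y3, y4 >= 0

Solving the primal: x* = (2.6667, 5).
  primal value c^T x* = 10.3333.
Solving the dual: y* = (0, 0.3333, 0.6667, 0).
  dual value b^T y* = 10.3333.
Strong duality: c^T x* = b^T y*. Confirmed.

10.3333


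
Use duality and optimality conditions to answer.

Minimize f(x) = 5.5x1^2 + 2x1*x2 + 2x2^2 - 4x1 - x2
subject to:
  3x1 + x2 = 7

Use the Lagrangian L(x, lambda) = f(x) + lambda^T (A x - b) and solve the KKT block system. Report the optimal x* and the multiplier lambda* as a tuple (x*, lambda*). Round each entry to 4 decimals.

Form the Lagrangian:
  L(x, lambda) = (1/2) x^T Q x + c^T x + lambda^T (A x - b)
Stationarity (grad_x L = 0): Q x + c + A^T lambda = 0.
Primal feasibility: A x = b.

This gives the KKT block system:
  [ Q   A^T ] [ x     ]   [-c ]
  [ A    0  ] [ lambda ] = [ b ]

Solving the linear system:
  x*      = (2.0286, 0.9143)
  lambda* = (-6.7143)
  f(x*)   = 18.9857

x* = (2.0286, 0.9143), lambda* = (-6.7143)


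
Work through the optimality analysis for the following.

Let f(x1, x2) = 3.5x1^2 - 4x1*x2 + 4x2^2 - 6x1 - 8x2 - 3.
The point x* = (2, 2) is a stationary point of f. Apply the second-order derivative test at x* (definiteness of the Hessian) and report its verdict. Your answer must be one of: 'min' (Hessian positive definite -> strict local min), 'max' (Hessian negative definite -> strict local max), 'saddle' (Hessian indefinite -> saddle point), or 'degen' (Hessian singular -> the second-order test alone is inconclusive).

Compute the Hessian H = grad^2 f:
  H = [[7, -4], [-4, 8]]
Verify stationarity: grad f(x*) = H x* + g = (0, 0).
Eigenvalues of H: 3.4689, 11.5311.
Both eigenvalues > 0, so H is positive definite -> x* is a strict local min.

min


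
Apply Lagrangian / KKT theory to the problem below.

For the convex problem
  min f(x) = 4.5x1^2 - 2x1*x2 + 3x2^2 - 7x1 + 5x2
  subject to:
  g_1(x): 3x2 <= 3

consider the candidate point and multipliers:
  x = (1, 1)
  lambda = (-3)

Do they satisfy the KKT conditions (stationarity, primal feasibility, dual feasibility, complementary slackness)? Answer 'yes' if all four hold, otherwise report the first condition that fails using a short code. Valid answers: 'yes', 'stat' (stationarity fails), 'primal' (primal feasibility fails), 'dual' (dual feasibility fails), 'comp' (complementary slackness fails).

Gradient of f: grad f(x) = Q x + c = (0, 9)
Constraint values g_i(x) = a_i^T x - b_i:
  g_1((1, 1)) = 0
Stationarity residual: grad f(x) + sum_i lambda_i a_i = (0, 0)
  -> stationarity OK
Primal feasibility (all g_i <= 0): OK
Dual feasibility (all lambda_i >= 0): FAILS
Complementary slackness (lambda_i * g_i(x) = 0 for all i): OK

Verdict: the first failing condition is dual_feasibility -> dual.

dual


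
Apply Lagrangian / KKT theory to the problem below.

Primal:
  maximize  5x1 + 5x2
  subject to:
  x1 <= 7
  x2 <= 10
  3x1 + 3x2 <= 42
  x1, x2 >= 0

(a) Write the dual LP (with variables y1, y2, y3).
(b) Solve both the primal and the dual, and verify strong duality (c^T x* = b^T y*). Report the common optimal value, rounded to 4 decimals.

The standard primal-dual pair for 'max c^T x s.t. A x <= b, x >= 0' is:
  Dual:  min b^T y  s.t.  A^T y >= c,  y >= 0.

So the dual LP is:
  minimize  7y1 + 10y2 + 42y3
  subject to:
    y1 + 3y3 >= 5
    y2 + 3y3 >= 5
    y1, y2, y3 >= 0

Solving the primal: x* = (4, 10).
  primal value c^T x* = 70.
Solving the dual: y* = (0, 0, 1.6667).
  dual value b^T y* = 70.
Strong duality: c^T x* = b^T y*. Confirmed.

70


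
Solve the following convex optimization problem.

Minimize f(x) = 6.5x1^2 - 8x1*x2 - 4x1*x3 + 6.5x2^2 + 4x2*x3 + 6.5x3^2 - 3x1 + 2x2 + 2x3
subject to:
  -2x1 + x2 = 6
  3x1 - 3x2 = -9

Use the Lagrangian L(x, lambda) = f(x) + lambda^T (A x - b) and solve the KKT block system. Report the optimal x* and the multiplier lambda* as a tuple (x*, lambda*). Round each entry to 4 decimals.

Form the Lagrangian:
  L(x, lambda) = (1/2) x^T Q x + c^T x + lambda^T (A x - b)
Stationarity (grad_x L = 0): Q x + c + A^T lambda = 0.
Primal feasibility: A x = b.

This gives the KKT block system:
  [ Q   A^T ] [ x     ]   [-c ]
  [ A    0  ] [ lambda ] = [ b ]

Solving the linear system:
  x*      = (-3, 0, -1.0769)
  lambda* = (-16, 1.8974)
  f(x*)   = 59.9615

x* = (-3, 0, -1.0769), lambda* = (-16, 1.8974)


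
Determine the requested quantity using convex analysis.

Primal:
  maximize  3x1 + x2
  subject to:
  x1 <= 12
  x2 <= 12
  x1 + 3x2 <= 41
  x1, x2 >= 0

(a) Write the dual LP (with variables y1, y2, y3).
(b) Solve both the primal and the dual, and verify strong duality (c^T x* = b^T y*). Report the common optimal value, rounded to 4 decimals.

The standard primal-dual pair for 'max c^T x s.t. A x <= b, x >= 0' is:
  Dual:  min b^T y  s.t.  A^T y >= c,  y >= 0.

So the dual LP is:
  minimize  12y1 + 12y2 + 41y3
  subject to:
    y1 + y3 >= 3
    y2 + 3y3 >= 1
    y1, y2, y3 >= 0

Solving the primal: x* = (12, 9.6667).
  primal value c^T x* = 45.6667.
Solving the dual: y* = (2.6667, 0, 0.3333).
  dual value b^T y* = 45.6667.
Strong duality: c^T x* = b^T y*. Confirmed.

45.6667


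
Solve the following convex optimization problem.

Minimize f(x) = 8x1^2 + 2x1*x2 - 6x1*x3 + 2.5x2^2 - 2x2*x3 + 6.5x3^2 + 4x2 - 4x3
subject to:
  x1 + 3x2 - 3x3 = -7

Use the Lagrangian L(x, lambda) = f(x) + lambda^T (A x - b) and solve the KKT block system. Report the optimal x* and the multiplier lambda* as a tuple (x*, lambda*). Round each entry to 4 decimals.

Form the Lagrangian:
  L(x, lambda) = (1/2) x^T Q x + c^T x + lambda^T (A x - b)
Stationarity (grad_x L = 0): Q x + c + A^T lambda = 0.
Primal feasibility: A x = b.

This gives the KKT block system:
  [ Q   A^T ] [ x     ]   [-c ]
  [ A    0  ] [ lambda ] = [ b ]

Solving the linear system:
  x*      = (0.3432, -1.8252, 0.6226)
  lambda* = (1.8949)
  f(x*)   = 1.7366

x* = (0.3432, -1.8252, 0.6226), lambda* = (1.8949)


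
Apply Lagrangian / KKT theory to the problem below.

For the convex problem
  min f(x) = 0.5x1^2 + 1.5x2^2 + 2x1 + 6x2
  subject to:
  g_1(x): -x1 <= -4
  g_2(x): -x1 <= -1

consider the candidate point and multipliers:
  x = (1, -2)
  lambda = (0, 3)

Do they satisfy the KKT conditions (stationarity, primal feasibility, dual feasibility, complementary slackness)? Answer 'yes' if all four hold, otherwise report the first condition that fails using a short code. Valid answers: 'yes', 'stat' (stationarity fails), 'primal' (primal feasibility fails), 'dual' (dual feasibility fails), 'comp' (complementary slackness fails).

Gradient of f: grad f(x) = Q x + c = (3, 0)
Constraint values g_i(x) = a_i^T x - b_i:
  g_1((1, -2)) = 3
  g_2((1, -2)) = 0
Stationarity residual: grad f(x) + sum_i lambda_i a_i = (0, 0)
  -> stationarity OK
Primal feasibility (all g_i <= 0): FAILS
Dual feasibility (all lambda_i >= 0): OK
Complementary slackness (lambda_i * g_i(x) = 0 for all i): OK

Verdict: the first failing condition is primal_feasibility -> primal.

primal


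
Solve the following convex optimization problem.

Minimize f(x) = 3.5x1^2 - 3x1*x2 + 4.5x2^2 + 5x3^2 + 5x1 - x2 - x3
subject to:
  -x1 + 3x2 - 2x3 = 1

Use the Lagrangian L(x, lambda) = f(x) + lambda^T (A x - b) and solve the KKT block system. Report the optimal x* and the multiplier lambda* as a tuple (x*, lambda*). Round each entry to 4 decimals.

Form the Lagrangian:
  L(x, lambda) = (1/2) x^T Q x + c^T x + lambda^T (A x - b)
Stationarity (grad_x L = 0): Q x + c + A^T lambda = 0.
Primal feasibility: A x = b.

This gives the KKT block system:
  [ Q   A^T ] [ x     ]   [-c ]
  [ A    0  ] [ lambda ] = [ b ]

Solving the linear system:
  x*      = (-0.7778, 0.0582, -0.0238)
  lambda* = (-0.619)
  f(x*)   = -1.6521

x* = (-0.7778, 0.0582, -0.0238), lambda* = (-0.619)


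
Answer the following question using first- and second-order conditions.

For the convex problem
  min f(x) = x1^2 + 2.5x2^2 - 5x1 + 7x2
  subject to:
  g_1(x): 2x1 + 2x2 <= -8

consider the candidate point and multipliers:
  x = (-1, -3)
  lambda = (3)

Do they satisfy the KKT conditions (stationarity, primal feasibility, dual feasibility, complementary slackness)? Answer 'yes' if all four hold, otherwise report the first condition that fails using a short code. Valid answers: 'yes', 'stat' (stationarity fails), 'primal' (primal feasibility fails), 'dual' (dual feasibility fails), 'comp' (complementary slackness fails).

Gradient of f: grad f(x) = Q x + c = (-7, -8)
Constraint values g_i(x) = a_i^T x - b_i:
  g_1((-1, -3)) = 0
Stationarity residual: grad f(x) + sum_i lambda_i a_i = (-1, -2)
  -> stationarity FAILS
Primal feasibility (all g_i <= 0): OK
Dual feasibility (all lambda_i >= 0): OK
Complementary slackness (lambda_i * g_i(x) = 0 for all i): OK

Verdict: the first failing condition is stationarity -> stat.

stat


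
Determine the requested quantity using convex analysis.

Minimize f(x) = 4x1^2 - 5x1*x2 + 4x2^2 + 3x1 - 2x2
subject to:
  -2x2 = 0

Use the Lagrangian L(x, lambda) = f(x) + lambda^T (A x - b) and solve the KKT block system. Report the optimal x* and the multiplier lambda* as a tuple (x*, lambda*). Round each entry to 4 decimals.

Form the Lagrangian:
  L(x, lambda) = (1/2) x^T Q x + c^T x + lambda^T (A x - b)
Stationarity (grad_x L = 0): Q x + c + A^T lambda = 0.
Primal feasibility: A x = b.

This gives the KKT block system:
  [ Q   A^T ] [ x     ]   [-c ]
  [ A    0  ] [ lambda ] = [ b ]

Solving the linear system:
  x*      = (-0.375, 0)
  lambda* = (-0.0625)
  f(x*)   = -0.5625

x* = (-0.375, 0), lambda* = (-0.0625)


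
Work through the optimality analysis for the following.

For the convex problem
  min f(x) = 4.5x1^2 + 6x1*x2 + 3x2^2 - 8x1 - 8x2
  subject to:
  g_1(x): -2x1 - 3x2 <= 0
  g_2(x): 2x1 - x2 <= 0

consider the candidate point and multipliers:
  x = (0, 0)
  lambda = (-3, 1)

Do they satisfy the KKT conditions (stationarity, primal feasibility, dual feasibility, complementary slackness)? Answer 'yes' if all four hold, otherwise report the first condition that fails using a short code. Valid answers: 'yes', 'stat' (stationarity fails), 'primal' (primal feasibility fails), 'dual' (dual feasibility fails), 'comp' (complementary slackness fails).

Gradient of f: grad f(x) = Q x + c = (-8, -8)
Constraint values g_i(x) = a_i^T x - b_i:
  g_1((0, 0)) = 0
  g_2((0, 0)) = 0
Stationarity residual: grad f(x) + sum_i lambda_i a_i = (0, 0)
  -> stationarity OK
Primal feasibility (all g_i <= 0): OK
Dual feasibility (all lambda_i >= 0): FAILS
Complementary slackness (lambda_i * g_i(x) = 0 for all i): OK

Verdict: the first failing condition is dual_feasibility -> dual.

dual


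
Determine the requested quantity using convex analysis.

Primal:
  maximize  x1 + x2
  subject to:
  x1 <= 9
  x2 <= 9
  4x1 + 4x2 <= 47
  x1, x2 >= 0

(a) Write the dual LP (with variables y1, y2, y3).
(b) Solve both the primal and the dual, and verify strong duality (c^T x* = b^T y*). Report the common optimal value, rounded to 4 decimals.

The standard primal-dual pair for 'max c^T x s.t. A x <= b, x >= 0' is:
  Dual:  min b^T y  s.t.  A^T y >= c,  y >= 0.

So the dual LP is:
  minimize  9y1 + 9y2 + 47y3
  subject to:
    y1 + 4y3 >= 1
    y2 + 4y3 >= 1
    y1, y2, y3 >= 0

Solving the primal: x* = (2.75, 9).
  primal value c^T x* = 11.75.
Solving the dual: y* = (0, 0, 0.25).
  dual value b^T y* = 11.75.
Strong duality: c^T x* = b^T y*. Confirmed.

11.75


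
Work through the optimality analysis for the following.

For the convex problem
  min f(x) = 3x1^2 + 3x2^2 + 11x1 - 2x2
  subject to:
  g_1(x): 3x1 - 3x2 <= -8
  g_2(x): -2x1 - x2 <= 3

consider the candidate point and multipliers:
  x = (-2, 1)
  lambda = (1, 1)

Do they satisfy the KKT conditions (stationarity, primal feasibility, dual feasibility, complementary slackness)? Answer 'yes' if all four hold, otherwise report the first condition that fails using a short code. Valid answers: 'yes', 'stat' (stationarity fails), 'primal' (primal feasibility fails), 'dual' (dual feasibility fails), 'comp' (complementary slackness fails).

Gradient of f: grad f(x) = Q x + c = (-1, 4)
Constraint values g_i(x) = a_i^T x - b_i:
  g_1((-2, 1)) = -1
  g_2((-2, 1)) = 0
Stationarity residual: grad f(x) + sum_i lambda_i a_i = (0, 0)
  -> stationarity OK
Primal feasibility (all g_i <= 0): OK
Dual feasibility (all lambda_i >= 0): OK
Complementary slackness (lambda_i * g_i(x) = 0 for all i): FAILS

Verdict: the first failing condition is complementary_slackness -> comp.

comp


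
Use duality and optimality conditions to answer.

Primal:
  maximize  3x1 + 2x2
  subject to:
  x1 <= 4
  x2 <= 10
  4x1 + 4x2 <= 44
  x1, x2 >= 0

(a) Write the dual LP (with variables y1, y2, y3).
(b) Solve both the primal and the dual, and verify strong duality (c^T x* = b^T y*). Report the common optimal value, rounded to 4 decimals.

The standard primal-dual pair for 'max c^T x s.t. A x <= b, x >= 0' is:
  Dual:  min b^T y  s.t.  A^T y >= c,  y >= 0.

So the dual LP is:
  minimize  4y1 + 10y2 + 44y3
  subject to:
    y1 + 4y3 >= 3
    y2 + 4y3 >= 2
    y1, y2, y3 >= 0

Solving the primal: x* = (4, 7).
  primal value c^T x* = 26.
Solving the dual: y* = (1, 0, 0.5).
  dual value b^T y* = 26.
Strong duality: c^T x* = b^T y*. Confirmed.

26


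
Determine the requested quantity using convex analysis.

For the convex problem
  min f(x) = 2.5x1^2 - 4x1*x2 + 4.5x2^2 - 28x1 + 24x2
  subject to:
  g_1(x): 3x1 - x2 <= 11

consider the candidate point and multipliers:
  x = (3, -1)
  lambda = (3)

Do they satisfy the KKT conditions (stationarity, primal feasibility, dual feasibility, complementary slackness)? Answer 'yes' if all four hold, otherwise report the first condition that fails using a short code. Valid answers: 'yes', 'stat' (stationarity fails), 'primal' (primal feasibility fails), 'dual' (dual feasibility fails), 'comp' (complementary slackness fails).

Gradient of f: grad f(x) = Q x + c = (-9, 3)
Constraint values g_i(x) = a_i^T x - b_i:
  g_1((3, -1)) = -1
Stationarity residual: grad f(x) + sum_i lambda_i a_i = (0, 0)
  -> stationarity OK
Primal feasibility (all g_i <= 0): OK
Dual feasibility (all lambda_i >= 0): OK
Complementary slackness (lambda_i * g_i(x) = 0 for all i): FAILS

Verdict: the first failing condition is complementary_slackness -> comp.

comp


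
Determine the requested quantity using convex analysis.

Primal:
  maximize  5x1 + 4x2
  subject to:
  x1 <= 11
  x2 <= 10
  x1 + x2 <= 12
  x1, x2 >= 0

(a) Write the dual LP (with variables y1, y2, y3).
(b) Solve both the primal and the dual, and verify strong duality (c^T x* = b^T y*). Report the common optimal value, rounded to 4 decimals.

The standard primal-dual pair for 'max c^T x s.t. A x <= b, x >= 0' is:
  Dual:  min b^T y  s.t.  A^T y >= c,  y >= 0.

So the dual LP is:
  minimize  11y1 + 10y2 + 12y3
  subject to:
    y1 + y3 >= 5
    y2 + y3 >= 4
    y1, y2, y3 >= 0

Solving the primal: x* = (11, 1).
  primal value c^T x* = 59.
Solving the dual: y* = (1, 0, 4).
  dual value b^T y* = 59.
Strong duality: c^T x* = b^T y*. Confirmed.

59


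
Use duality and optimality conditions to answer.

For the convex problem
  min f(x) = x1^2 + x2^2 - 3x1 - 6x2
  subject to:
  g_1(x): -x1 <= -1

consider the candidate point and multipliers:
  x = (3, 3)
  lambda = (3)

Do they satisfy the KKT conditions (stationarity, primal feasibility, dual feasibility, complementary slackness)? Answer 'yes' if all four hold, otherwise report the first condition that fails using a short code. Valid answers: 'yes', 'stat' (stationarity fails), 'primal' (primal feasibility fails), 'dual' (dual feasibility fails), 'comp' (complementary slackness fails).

Gradient of f: grad f(x) = Q x + c = (3, 0)
Constraint values g_i(x) = a_i^T x - b_i:
  g_1((3, 3)) = -2
Stationarity residual: grad f(x) + sum_i lambda_i a_i = (0, 0)
  -> stationarity OK
Primal feasibility (all g_i <= 0): OK
Dual feasibility (all lambda_i >= 0): OK
Complementary slackness (lambda_i * g_i(x) = 0 for all i): FAILS

Verdict: the first failing condition is complementary_slackness -> comp.

comp


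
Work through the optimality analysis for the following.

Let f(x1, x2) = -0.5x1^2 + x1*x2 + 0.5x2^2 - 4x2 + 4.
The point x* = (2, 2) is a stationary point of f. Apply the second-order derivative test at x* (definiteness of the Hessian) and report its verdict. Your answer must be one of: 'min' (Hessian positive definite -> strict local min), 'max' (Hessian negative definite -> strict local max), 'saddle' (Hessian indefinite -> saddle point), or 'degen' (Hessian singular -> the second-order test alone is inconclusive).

Compute the Hessian H = grad^2 f:
  H = [[-1, 1], [1, 1]]
Verify stationarity: grad f(x*) = H x* + g = (0, 0).
Eigenvalues of H: -1.4142, 1.4142.
Eigenvalues have mixed signs, so H is indefinite -> x* is a saddle point.

saddle


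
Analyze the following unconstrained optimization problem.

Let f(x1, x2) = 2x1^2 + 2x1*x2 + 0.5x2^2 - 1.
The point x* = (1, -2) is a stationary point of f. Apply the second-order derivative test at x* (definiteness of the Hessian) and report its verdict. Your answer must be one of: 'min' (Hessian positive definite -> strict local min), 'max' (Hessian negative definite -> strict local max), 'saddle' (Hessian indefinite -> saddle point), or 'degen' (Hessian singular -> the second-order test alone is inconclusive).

Compute the Hessian H = grad^2 f:
  H = [[4, 2], [2, 1]]
Verify stationarity: grad f(x*) = H x* + g = (0, 0).
Eigenvalues of H: 0, 5.
H has a zero eigenvalue (singular; positive semidefinite but not definite), so H is neither positive definite, negative definite, nor indefinite. The second-order test alone is inconclusive -> degen.
(Indeed, f is constant along the null direction of H through x*, so x* is not a strict local extremum.)

degen


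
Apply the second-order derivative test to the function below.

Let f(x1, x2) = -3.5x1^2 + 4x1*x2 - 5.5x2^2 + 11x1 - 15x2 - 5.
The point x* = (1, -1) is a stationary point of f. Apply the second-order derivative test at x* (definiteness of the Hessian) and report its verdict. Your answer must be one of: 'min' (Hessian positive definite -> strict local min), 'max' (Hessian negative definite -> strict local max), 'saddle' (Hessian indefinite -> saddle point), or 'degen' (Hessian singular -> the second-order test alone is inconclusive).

Compute the Hessian H = grad^2 f:
  H = [[-7, 4], [4, -11]]
Verify stationarity: grad f(x*) = H x* + g = (0, 0).
Eigenvalues of H: -13.4721, -4.5279.
Both eigenvalues < 0, so H is negative definite -> x* is a strict local max.

max


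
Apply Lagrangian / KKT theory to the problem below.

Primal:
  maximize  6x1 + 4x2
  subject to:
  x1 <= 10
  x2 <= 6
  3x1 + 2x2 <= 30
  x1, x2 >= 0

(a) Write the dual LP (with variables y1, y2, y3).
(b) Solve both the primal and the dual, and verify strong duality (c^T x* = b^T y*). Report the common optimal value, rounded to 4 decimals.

The standard primal-dual pair for 'max c^T x s.t. A x <= b, x >= 0' is:
  Dual:  min b^T y  s.t.  A^T y >= c,  y >= 0.

So the dual LP is:
  minimize  10y1 + 6y2 + 30y3
  subject to:
    y1 + 3y3 >= 6
    y2 + 2y3 >= 4
    y1, y2, y3 >= 0

Solving the primal: x* = (6, 6).
  primal value c^T x* = 60.
Solving the dual: y* = (0, 0, 2).
  dual value b^T y* = 60.
Strong duality: c^T x* = b^T y*. Confirmed.

60


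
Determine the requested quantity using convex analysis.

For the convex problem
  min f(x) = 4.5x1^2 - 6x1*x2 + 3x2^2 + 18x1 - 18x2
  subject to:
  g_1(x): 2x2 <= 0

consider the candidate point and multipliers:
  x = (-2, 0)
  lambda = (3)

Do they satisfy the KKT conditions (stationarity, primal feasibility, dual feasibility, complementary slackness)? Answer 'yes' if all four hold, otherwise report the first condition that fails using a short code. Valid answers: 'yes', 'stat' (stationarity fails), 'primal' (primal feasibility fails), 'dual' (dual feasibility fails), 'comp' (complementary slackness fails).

Gradient of f: grad f(x) = Q x + c = (0, -6)
Constraint values g_i(x) = a_i^T x - b_i:
  g_1((-2, 0)) = 0
Stationarity residual: grad f(x) + sum_i lambda_i a_i = (0, 0)
  -> stationarity OK
Primal feasibility (all g_i <= 0): OK
Dual feasibility (all lambda_i >= 0): OK
Complementary slackness (lambda_i * g_i(x) = 0 for all i): OK

Verdict: yes, KKT holds.

yes


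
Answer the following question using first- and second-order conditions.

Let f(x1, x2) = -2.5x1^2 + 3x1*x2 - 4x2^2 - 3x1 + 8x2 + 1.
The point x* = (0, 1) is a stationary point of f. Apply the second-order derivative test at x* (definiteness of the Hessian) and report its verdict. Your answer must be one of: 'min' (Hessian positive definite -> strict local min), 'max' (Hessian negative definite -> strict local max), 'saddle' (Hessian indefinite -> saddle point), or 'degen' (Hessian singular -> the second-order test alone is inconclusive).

Compute the Hessian H = grad^2 f:
  H = [[-5, 3], [3, -8]]
Verify stationarity: grad f(x*) = H x* + g = (0, 0).
Eigenvalues of H: -9.8541, -3.1459.
Both eigenvalues < 0, so H is negative definite -> x* is a strict local max.

max


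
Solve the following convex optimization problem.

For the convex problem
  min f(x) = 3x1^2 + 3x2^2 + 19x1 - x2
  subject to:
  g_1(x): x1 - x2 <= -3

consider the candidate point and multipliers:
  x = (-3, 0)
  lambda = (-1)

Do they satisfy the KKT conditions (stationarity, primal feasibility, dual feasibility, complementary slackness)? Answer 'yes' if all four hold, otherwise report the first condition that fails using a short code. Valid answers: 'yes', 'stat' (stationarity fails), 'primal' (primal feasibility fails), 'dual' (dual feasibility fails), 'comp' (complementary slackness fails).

Gradient of f: grad f(x) = Q x + c = (1, -1)
Constraint values g_i(x) = a_i^T x - b_i:
  g_1((-3, 0)) = 0
Stationarity residual: grad f(x) + sum_i lambda_i a_i = (0, 0)
  -> stationarity OK
Primal feasibility (all g_i <= 0): OK
Dual feasibility (all lambda_i >= 0): FAILS
Complementary slackness (lambda_i * g_i(x) = 0 for all i): OK

Verdict: the first failing condition is dual_feasibility -> dual.

dual


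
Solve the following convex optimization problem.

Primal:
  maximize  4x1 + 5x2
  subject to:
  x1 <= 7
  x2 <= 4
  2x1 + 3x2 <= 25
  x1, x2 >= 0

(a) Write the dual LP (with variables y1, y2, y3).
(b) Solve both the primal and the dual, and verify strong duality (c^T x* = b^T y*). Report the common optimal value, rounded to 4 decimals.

The standard primal-dual pair for 'max c^T x s.t. A x <= b, x >= 0' is:
  Dual:  min b^T y  s.t.  A^T y >= c,  y >= 0.

So the dual LP is:
  minimize  7y1 + 4y2 + 25y3
  subject to:
    y1 + 2y3 >= 4
    y2 + 3y3 >= 5
    y1, y2, y3 >= 0

Solving the primal: x* = (7, 3.6667).
  primal value c^T x* = 46.3333.
Solving the dual: y* = (0.6667, 0, 1.6667).
  dual value b^T y* = 46.3333.
Strong duality: c^T x* = b^T y*. Confirmed.

46.3333


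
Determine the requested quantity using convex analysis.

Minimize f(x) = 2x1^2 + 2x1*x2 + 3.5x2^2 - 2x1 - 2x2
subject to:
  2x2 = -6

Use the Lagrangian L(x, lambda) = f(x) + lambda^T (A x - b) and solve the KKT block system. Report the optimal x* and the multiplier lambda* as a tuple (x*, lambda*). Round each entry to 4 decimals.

Form the Lagrangian:
  L(x, lambda) = (1/2) x^T Q x + c^T x + lambda^T (A x - b)
Stationarity (grad_x L = 0): Q x + c + A^T lambda = 0.
Primal feasibility: A x = b.

This gives the KKT block system:
  [ Q   A^T ] [ x     ]   [-c ]
  [ A    0  ] [ lambda ] = [ b ]

Solving the linear system:
  x*      = (2, -3)
  lambda* = (9.5)
  f(x*)   = 29.5

x* = (2, -3), lambda* = (9.5)


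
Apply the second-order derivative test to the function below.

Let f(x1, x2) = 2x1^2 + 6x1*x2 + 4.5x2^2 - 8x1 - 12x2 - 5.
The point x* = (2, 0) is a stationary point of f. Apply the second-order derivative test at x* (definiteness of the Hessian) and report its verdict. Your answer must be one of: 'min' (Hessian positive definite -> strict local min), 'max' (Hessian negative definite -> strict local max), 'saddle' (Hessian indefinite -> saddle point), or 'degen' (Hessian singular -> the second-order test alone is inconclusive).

Compute the Hessian H = grad^2 f:
  H = [[4, 6], [6, 9]]
Verify stationarity: grad f(x*) = H x* + g = (0, 0).
Eigenvalues of H: 0, 13.
H has a zero eigenvalue (singular; positive semidefinite but not definite), so H is neither positive definite, negative definite, nor indefinite. The second-order test alone is inconclusive -> degen.
(Indeed, f is constant along the null direction of H through x*, so x* is not a strict local extremum.)

degen


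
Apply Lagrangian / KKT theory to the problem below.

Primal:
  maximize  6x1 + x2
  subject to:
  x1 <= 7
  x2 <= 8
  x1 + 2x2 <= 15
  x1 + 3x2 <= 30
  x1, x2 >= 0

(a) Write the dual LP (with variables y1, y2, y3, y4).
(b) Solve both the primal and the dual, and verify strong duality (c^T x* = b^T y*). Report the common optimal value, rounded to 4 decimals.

The standard primal-dual pair for 'max c^T x s.t. A x <= b, x >= 0' is:
  Dual:  min b^T y  s.t.  A^T y >= c,  y >= 0.

So the dual LP is:
  minimize  7y1 + 8y2 + 15y3 + 30y4
  subject to:
    y1 + y3 + y4 >= 6
    y2 + 2y3 + 3y4 >= 1
    y1, y2, y3, y4 >= 0

Solving the primal: x* = (7, 4).
  primal value c^T x* = 46.
Solving the dual: y* = (5.5, 0, 0.5, 0).
  dual value b^T y* = 46.
Strong duality: c^T x* = b^T y*. Confirmed.

46


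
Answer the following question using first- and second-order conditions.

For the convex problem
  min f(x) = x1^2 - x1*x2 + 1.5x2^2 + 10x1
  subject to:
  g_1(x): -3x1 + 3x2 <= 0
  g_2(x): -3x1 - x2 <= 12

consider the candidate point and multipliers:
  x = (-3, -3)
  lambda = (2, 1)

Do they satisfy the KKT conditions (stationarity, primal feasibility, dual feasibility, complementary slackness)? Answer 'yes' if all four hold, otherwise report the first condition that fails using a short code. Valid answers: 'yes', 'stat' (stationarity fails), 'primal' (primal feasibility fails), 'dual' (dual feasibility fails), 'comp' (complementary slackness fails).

Gradient of f: grad f(x) = Q x + c = (7, -6)
Constraint values g_i(x) = a_i^T x - b_i:
  g_1((-3, -3)) = 0
  g_2((-3, -3)) = 0
Stationarity residual: grad f(x) + sum_i lambda_i a_i = (-2, -1)
  -> stationarity FAILS
Primal feasibility (all g_i <= 0): OK
Dual feasibility (all lambda_i >= 0): OK
Complementary slackness (lambda_i * g_i(x) = 0 for all i): OK

Verdict: the first failing condition is stationarity -> stat.

stat


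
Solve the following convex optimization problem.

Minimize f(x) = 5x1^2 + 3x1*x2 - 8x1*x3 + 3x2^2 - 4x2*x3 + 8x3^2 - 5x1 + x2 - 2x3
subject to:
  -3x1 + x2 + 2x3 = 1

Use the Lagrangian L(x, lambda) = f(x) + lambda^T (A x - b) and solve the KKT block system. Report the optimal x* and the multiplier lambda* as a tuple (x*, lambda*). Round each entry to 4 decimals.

Form the Lagrangian:
  L(x, lambda) = (1/2) x^T Q x + c^T x + lambda^T (A x - b)
Stationarity (grad_x L = 0): Q x + c + A^T lambda = 0.
Primal feasibility: A x = b.

This gives the KKT block system:
  [ Q   A^T ] [ x     ]   [-c ]
  [ A    0  ] [ lambda ] = [ b ]

Solving the linear system:
  x*      = (0.2353, 0.4706, 0.6176)
  lambda* = (-2.0588)
  f(x*)   = 0.0588

x* = (0.2353, 0.4706, 0.6176), lambda* = (-2.0588)


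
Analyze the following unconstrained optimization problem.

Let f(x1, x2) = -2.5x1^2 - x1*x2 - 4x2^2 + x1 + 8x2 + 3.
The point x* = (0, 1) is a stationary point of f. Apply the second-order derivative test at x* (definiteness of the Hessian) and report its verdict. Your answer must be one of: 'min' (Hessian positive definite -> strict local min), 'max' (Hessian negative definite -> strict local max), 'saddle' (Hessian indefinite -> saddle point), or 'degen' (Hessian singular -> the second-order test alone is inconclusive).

Compute the Hessian H = grad^2 f:
  H = [[-5, -1], [-1, -8]]
Verify stationarity: grad f(x*) = H x* + g = (0, 0).
Eigenvalues of H: -8.3028, -4.6972.
Both eigenvalues < 0, so H is negative definite -> x* is a strict local max.

max


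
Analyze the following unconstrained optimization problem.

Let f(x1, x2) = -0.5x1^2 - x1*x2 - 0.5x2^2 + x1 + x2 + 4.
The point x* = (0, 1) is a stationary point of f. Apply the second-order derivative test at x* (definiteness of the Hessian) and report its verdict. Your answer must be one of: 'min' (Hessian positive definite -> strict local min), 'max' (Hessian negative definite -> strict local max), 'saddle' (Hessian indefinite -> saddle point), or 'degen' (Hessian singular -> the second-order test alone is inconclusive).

Compute the Hessian H = grad^2 f:
  H = [[-1, -1], [-1, -1]]
Verify stationarity: grad f(x*) = H x* + g = (0, 0).
Eigenvalues of H: -2, 0.
H has a zero eigenvalue (singular; negative semidefinite but not definite), so H is neither positive definite, negative definite, nor indefinite. The second-order test alone is inconclusive -> degen.
(Indeed, f is constant along the null direction of H through x*, so x* is not a strict local extremum.)

degen


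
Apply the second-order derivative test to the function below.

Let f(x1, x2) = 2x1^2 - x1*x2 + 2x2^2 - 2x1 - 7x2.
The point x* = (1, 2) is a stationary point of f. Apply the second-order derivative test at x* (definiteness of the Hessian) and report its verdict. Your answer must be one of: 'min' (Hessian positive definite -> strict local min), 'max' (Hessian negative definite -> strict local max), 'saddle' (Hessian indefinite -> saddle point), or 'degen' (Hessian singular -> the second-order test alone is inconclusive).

Compute the Hessian H = grad^2 f:
  H = [[4, -1], [-1, 4]]
Verify stationarity: grad f(x*) = H x* + g = (0, 0).
Eigenvalues of H: 3, 5.
Both eigenvalues > 0, so H is positive definite -> x* is a strict local min.

min


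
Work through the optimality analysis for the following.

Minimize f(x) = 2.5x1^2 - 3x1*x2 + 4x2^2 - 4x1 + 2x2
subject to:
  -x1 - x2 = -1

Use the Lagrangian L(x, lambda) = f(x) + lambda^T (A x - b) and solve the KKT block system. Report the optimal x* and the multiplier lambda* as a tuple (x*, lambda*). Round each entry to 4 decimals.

Form the Lagrangian:
  L(x, lambda) = (1/2) x^T Q x + c^T x + lambda^T (A x - b)
Stationarity (grad_x L = 0): Q x + c + A^T lambda = 0.
Primal feasibility: A x = b.

This gives the KKT block system:
  [ Q   A^T ] [ x     ]   [-c ]
  [ A    0  ] [ lambda ] = [ b ]

Solving the linear system:
  x*      = (0.8947, 0.1053)
  lambda* = (0.1579)
  f(x*)   = -1.6053

x* = (0.8947, 0.1053), lambda* = (0.1579)


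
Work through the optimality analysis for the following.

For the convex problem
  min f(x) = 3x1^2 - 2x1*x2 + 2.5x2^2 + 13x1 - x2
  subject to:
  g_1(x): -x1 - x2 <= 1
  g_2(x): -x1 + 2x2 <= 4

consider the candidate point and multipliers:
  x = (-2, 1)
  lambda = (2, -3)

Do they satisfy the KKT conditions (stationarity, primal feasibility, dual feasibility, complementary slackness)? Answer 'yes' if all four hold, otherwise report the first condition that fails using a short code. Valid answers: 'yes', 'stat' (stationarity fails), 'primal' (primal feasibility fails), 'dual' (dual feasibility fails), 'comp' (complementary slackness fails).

Gradient of f: grad f(x) = Q x + c = (-1, 8)
Constraint values g_i(x) = a_i^T x - b_i:
  g_1((-2, 1)) = 0
  g_2((-2, 1)) = 0
Stationarity residual: grad f(x) + sum_i lambda_i a_i = (0, 0)
  -> stationarity OK
Primal feasibility (all g_i <= 0): OK
Dual feasibility (all lambda_i >= 0): FAILS
Complementary slackness (lambda_i * g_i(x) = 0 for all i): OK

Verdict: the first failing condition is dual_feasibility -> dual.

dual


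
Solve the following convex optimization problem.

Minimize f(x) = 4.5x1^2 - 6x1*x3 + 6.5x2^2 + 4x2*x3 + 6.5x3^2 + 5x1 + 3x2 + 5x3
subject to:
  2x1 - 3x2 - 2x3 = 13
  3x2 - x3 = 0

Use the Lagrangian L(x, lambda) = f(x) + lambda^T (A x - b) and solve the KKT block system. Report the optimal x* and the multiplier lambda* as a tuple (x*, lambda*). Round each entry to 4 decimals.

Form the Lagrangian:
  L(x, lambda) = (1/2) x^T Q x + c^T x + lambda^T (A x - b)
Stationarity (grad_x L = 0): Q x + c + A^T lambda = 0.
Primal feasibility: A x = b.

This gives the KKT block system:
  [ Q   A^T ] [ x     ]   [-c ]
  [ A    0  ] [ lambda ] = [ b ]

Solving the linear system:
  x*      = (1.6772, -1.0717, -3.2152)
  lambda* = (-19.693, -11.7618)
  f(x*)   = 122.5516

x* = (1.6772, -1.0717, -3.2152), lambda* = (-19.693, -11.7618)


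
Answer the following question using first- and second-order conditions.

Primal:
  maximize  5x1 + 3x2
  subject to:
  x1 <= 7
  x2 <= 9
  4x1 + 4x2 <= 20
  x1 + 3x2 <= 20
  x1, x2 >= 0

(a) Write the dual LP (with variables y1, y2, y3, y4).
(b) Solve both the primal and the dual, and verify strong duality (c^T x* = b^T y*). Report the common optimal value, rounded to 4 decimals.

The standard primal-dual pair for 'max c^T x s.t. A x <= b, x >= 0' is:
  Dual:  min b^T y  s.t.  A^T y >= c,  y >= 0.

So the dual LP is:
  minimize  7y1 + 9y2 + 20y3 + 20y4
  subject to:
    y1 + 4y3 + y4 >= 5
    y2 + 4y3 + 3y4 >= 3
    y1, y2, y3, y4 >= 0

Solving the primal: x* = (5, 0).
  primal value c^T x* = 25.
Solving the dual: y* = (0, 0, 1.25, 0).
  dual value b^T y* = 25.
Strong duality: c^T x* = b^T y*. Confirmed.

25


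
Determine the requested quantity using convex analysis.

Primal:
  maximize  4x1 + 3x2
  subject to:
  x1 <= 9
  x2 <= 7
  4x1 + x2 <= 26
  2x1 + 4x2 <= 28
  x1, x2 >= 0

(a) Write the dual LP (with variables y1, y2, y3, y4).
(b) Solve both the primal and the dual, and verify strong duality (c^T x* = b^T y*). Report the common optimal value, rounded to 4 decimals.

The standard primal-dual pair for 'max c^T x s.t. A x <= b, x >= 0' is:
  Dual:  min b^T y  s.t.  A^T y >= c,  y >= 0.

So the dual LP is:
  minimize  9y1 + 7y2 + 26y3 + 28y4
  subject to:
    y1 + 4y3 + 2y4 >= 4
    y2 + y3 + 4y4 >= 3
    y1, y2, y3, y4 >= 0

Solving the primal: x* = (5.4286, 4.2857).
  primal value c^T x* = 34.5714.
Solving the dual: y* = (0, 0, 0.7143, 0.5714).
  dual value b^T y* = 34.5714.
Strong duality: c^T x* = b^T y*. Confirmed.

34.5714


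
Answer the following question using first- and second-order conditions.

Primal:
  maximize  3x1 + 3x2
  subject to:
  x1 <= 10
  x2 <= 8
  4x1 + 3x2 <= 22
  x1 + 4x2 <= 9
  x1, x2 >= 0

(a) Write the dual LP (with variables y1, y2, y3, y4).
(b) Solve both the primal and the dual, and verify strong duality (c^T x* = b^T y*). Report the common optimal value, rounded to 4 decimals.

The standard primal-dual pair for 'max c^T x s.t. A x <= b, x >= 0' is:
  Dual:  min b^T y  s.t.  A^T y >= c,  y >= 0.

So the dual LP is:
  minimize  10y1 + 8y2 + 22y3 + 9y4
  subject to:
    y1 + 4y3 + y4 >= 3
    y2 + 3y3 + 4y4 >= 3
    y1, y2, y3, y4 >= 0

Solving the primal: x* = (4.6923, 1.0769).
  primal value c^T x* = 17.3077.
Solving the dual: y* = (0, 0, 0.6923, 0.2308).
  dual value b^T y* = 17.3077.
Strong duality: c^T x* = b^T y*. Confirmed.

17.3077


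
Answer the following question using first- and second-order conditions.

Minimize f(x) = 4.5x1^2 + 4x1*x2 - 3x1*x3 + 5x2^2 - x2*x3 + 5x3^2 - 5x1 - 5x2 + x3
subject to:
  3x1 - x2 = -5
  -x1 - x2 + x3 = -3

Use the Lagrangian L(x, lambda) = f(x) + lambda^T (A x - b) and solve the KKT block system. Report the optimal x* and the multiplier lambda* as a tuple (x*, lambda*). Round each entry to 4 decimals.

Form the Lagrangian:
  L(x, lambda) = (1/2) x^T Q x + c^T x + lambda^T (A x - b)
Stationarity (grad_x L = 0): Q x + c + A^T lambda = 0.
Primal feasibility: A x = b.

This gives the KKT block system:
  [ Q   A^T ] [ x     ]   [-c ]
  [ A    0  ] [ lambda ] = [ b ]

Solving the linear system:
  x*      = (-0.8596, 2.4213, -1.4383)
  lambda* = (3.9872, 13.2255)
  f(x*)   = 25.183

x* = (-0.8596, 2.4213, -1.4383), lambda* = (3.9872, 13.2255)
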